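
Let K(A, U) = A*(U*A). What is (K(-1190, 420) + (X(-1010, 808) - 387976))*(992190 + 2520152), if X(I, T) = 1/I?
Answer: 1054260648341368869/505 ≈ 2.0876e+15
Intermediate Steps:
K(A, U) = U*A**2 (K(A, U) = A*(A*U) = U*A**2)
(K(-1190, 420) + (X(-1010, 808) - 387976))*(992190 + 2520152) = (420*(-1190)**2 + (1/(-1010) - 387976))*(992190 + 2520152) = (420*1416100 + (-1/1010 - 387976))*3512342 = (594762000 - 391855761/1010)*3512342 = (600317764239/1010)*3512342 = 1054260648341368869/505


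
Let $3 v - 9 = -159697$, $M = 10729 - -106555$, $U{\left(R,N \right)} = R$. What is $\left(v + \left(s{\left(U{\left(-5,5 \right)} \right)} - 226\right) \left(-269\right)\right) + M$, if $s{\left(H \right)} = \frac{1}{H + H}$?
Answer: $\frac{3746267}{30} \approx 1.2488 \cdot 10^{5}$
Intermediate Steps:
$M = 117284$ ($M = 10729 + 106555 = 117284$)
$s{\left(H \right)} = \frac{1}{2 H}$
$v = - \frac{159688}{3}$ ($v = 3 + \frac{1}{3} \left(-159697\right) = 3 - \frac{159697}{3} = - \frac{159688}{3} \approx -53229.0$)
$\left(v + \left(s{\left(U{\left(-5,5 \right)} \right)} - 226\right) \left(-269\right)\right) + M = \left(- \frac{159688}{3} + \left(\frac{1}{2 \left(-5\right)} - 226\right) \left(-269\right)\right) + 117284 = \left(- \frac{159688}{3} + \left(\frac{1}{2} \left(- \frac{1}{5}\right) - 226\right) \left(-269\right)\right) + 117284 = \left(- \frac{159688}{3} + \left(- \frac{1}{10} - 226\right) \left(-269\right)\right) + 117284 = \left(- \frac{159688}{3} - - \frac{608209}{10}\right) + 117284 = \left(- \frac{159688}{3} + \frac{608209}{10}\right) + 117284 = \frac{227747}{30} + 117284 = \frac{3746267}{30}$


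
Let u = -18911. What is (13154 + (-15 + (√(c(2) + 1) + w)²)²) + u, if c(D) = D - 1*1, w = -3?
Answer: -5669 + 48*√2 ≈ -5601.1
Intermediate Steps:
c(D) = -1 + D (c(D) = D - 1 = -1 + D)
(13154 + (-15 + (√(c(2) + 1) + w)²)²) + u = (13154 + (-15 + (√((-1 + 2) + 1) - 3)²)²) - 18911 = (13154 + (-15 + (√(1 + 1) - 3)²)²) - 18911 = (13154 + (-15 + (√2 - 3)²)²) - 18911 = (13154 + (-15 + (-3 + √2)²)²) - 18911 = -5757 + (-15 + (-3 + √2)²)²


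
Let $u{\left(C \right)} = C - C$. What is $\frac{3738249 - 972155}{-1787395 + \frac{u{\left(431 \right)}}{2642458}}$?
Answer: $- \frac{2766094}{1787395} \approx -1.5476$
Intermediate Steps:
$u{\left(C \right)} = 0$
$\frac{3738249 - 972155}{-1787395 + \frac{u{\left(431 \right)}}{2642458}} = \frac{3738249 - 972155}{-1787395 + \frac{0}{2642458}} = \frac{2766094}{-1787395 + 0 \cdot \frac{1}{2642458}} = \frac{2766094}{-1787395 + 0} = \frac{2766094}{-1787395} = 2766094 \left(- \frac{1}{1787395}\right) = - \frac{2766094}{1787395}$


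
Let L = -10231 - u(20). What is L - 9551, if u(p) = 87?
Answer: -19869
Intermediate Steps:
L = -10318 (L = -10231 - 1*87 = -10231 - 87 = -10318)
L - 9551 = -10318 - 9551 = -19869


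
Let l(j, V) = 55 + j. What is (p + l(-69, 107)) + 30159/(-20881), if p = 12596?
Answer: 262694583/20881 ≈ 12581.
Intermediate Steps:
(p + l(-69, 107)) + 30159/(-20881) = (12596 + (55 - 69)) + 30159/(-20881) = (12596 - 14) + 30159*(-1/20881) = 12582 - 30159/20881 = 262694583/20881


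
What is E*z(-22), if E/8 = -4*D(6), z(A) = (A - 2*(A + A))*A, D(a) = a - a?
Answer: 0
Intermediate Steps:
D(a) = 0
z(A) = -3*A² (z(A) = (A - 4*A)*A = (-3*A)*A = -3*A²)
E = 0 (E = 8*(-4*0) = 8*0 = 0)
E*z(-22) = 0*(-3*(-22)²) = 0*(-3*484) = 0*(-1452) = 0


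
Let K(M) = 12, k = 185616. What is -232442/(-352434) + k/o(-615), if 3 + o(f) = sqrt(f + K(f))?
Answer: (-10902782003*I + 116221*sqrt(67))/(176217*(I + sqrt(67))) ≈ -909.22 - 7447.7*I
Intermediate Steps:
o(f) = -3 + sqrt(12 + f) (o(f) = -3 + sqrt(f + 12) = -3 + sqrt(12 + f))
-232442/(-352434) + k/o(-615) = -232442/(-352434) + 185616/(-3 + sqrt(12 - 615)) = -232442*(-1/352434) + 185616/(-3 + sqrt(-603)) = 116221/176217 + 185616/(-3 + 3*I*sqrt(67))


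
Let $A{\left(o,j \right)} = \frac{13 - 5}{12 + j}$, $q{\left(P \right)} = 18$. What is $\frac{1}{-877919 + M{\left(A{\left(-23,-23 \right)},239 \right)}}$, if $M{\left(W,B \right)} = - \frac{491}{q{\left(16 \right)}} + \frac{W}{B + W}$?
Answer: $- \frac{47178}{41419749637} \approx -1.139 \cdot 10^{-6}$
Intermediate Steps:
$A{\left(o,j \right)} = \frac{8}{12 + j}$
$M{\left(W,B \right)} = - \frac{491}{18} + \frac{W}{B + W}$
$\frac{1}{-877919 + M{\left(A{\left(-23,-23 \right)},239 \right)}} = \frac{1}{-877919 + \frac{\left(-491\right) 239 - 473 \frac{8}{12 - 23}}{18 \left(239 + \frac{8}{12 - 23}\right)}} = \frac{1}{-877919 + \frac{-117349 - 473 \frac{8}{-11}}{18 \left(239 + \frac{8}{-11}\right)}} = \frac{1}{-877919 + \frac{-117349 - 473 \cdot 8 \left(- \frac{1}{11}\right)}{18 \left(239 + 8 \left(- \frac{1}{11}\right)\right)}} = \frac{1}{-877919 + \frac{-117349 - -344}{18 \left(239 - \frac{8}{11}\right)}} = \frac{1}{-877919 + \frac{-117349 + 344}{18 \cdot \frac{2621}{11}}} = \frac{1}{-877919 + \frac{1}{18} \cdot \frac{11}{2621} \left(-117005\right)} = \frac{1}{-877919 - \frac{1287055}{47178}} = \frac{1}{- \frac{41419749637}{47178}} = - \frac{47178}{41419749637}$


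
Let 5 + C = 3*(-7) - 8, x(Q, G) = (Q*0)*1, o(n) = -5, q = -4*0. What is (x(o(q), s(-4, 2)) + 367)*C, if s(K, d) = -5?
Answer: -12478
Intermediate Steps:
q = 0
x(Q, G) = 0 (x(Q, G) = 0*1 = 0)
C = -34 (C = -5 + (3*(-7) - 8) = -5 + (-21 - 8) = -5 - 29 = -34)
(x(o(q), s(-4, 2)) + 367)*C = (0 + 367)*(-34) = 367*(-34) = -12478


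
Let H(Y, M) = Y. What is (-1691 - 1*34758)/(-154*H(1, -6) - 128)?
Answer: 36449/282 ≈ 129.25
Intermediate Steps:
(-1691 - 1*34758)/(-154*H(1, -6) - 128) = (-1691 - 1*34758)/(-154*1 - 128) = (-1691 - 34758)/(-154 - 128) = -36449/(-282) = -36449*(-1/282) = 36449/282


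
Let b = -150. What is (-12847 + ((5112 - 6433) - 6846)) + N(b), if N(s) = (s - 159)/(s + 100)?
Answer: -1050391/50 ≈ -21008.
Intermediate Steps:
N(s) = (-159 + s)/(100 + s)
(-12847 + ((5112 - 6433) - 6846)) + N(b) = (-12847 + ((5112 - 6433) - 6846)) + (-159 - 150)/(100 - 150) = (-12847 + (-1321 - 6846)) - 309/(-50) = (-12847 - 8167) - 1/50*(-309) = -21014 + 309/50 = -1050391/50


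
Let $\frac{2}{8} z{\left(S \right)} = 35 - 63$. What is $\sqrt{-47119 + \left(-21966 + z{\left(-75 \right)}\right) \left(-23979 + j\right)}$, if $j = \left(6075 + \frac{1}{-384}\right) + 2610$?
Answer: $\frac{\sqrt{194465589405}}{24} \approx 18374.0$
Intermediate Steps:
$z{\left(S \right)} = -112$ ($z{\left(S \right)} = 4 \left(35 - 63\right) = 4 \left(-28\right) = -112$)
$j = \frac{3335039}{384}$ ($j = \left(6075 - \frac{1}{384}\right) + 2610 = \frac{2332799}{384} + 2610 = \frac{3335039}{384} \approx 8685.0$)
$\sqrt{-47119 + \left(-21966 + z{\left(-75 \right)}\right) \left(-23979 + j\right)} = \sqrt{-47119 + \left(-21966 - 112\right) \left(-23979 + \frac{3335039}{384}\right)} = \sqrt{-47119 - - \frac{64830909983}{192}} = \sqrt{-47119 + \frac{64830909983}{192}} = \sqrt{\frac{64821863135}{192}} = \frac{\sqrt{194465589405}}{24}$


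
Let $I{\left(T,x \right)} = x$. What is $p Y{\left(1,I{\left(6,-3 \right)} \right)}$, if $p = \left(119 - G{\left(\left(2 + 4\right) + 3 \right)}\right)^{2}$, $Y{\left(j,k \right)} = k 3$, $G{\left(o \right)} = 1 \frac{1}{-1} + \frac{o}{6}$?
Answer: $- \frac{505521}{4} \approx -1.2638 \cdot 10^{5}$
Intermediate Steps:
$G{\left(o \right)} = -1 + \frac{o}{6}$ ($G{\left(o \right)} = 1 \left(-1\right) + o \frac{1}{6} = -1 + \frac{o}{6}$)
$Y{\left(j,k \right)} = 3 k$
$p = \frac{56169}{4}$ ($p = \left(119 - \left(-1 + \frac{\left(2 + 4\right) + 3}{6}\right)\right)^{2} = \left(119 - \left(-1 + \frac{6 + 3}{6}\right)\right)^{2} = \left(119 - \left(-1 + \frac{1}{6} \cdot 9\right)\right)^{2} = \left(119 - \left(-1 + \frac{3}{2}\right)\right)^{2} = \left(119 - \frac{1}{2}\right)^{2} = \left(\frac{237}{2}\right)^{2} = \frac{56169}{4} \approx 14042.0$)
$p Y{\left(1,I{\left(6,-3 \right)} \right)} = \frac{56169 \cdot 3 \left(-3\right)}{4} = \frac{56169}{4} \left(-9\right) = - \frac{505521}{4}$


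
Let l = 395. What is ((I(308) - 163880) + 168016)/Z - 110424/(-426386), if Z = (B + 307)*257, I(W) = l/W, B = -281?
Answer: 385297603491/438763132808 ≈ 0.87815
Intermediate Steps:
I(W) = 395/W
Z = 6682 (Z = (-281 + 307)*257 = 26*257 = 6682)
((I(308) - 163880) + 168016)/Z - 110424/(-426386) = ((395/308 - 163880) + 168016)/6682 - 110424/(-426386) = ((395*(1/308) - 163880) + 168016)*(1/6682) - 110424*(-1/426386) = ((395/308 - 163880) + 168016)*(1/6682) + 55212/213193 = (-50474645/308 + 168016)*(1/6682) + 55212/213193 = (1274283/308)*(1/6682) + 55212/213193 = 1274283/2058056 + 55212/213193 = 385297603491/438763132808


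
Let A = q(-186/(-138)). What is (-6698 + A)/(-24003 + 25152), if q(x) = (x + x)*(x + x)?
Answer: -3539398/607821 ≈ -5.8231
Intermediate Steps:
q(x) = 4*x**2 (q(x) = (2*x)*(2*x) = 4*x**2)
A = 3844/529 (A = 4*(-186/(-138))**2 = 4*(-186*(-1/138))**2 = 4*(31/23)**2 = 4*(961/529) = 3844/529 ≈ 7.2665)
(-6698 + A)/(-24003 + 25152) = (-6698 + 3844/529)/(-24003 + 25152) = -3539398/529/1149 = -3539398/529*1/1149 = -3539398/607821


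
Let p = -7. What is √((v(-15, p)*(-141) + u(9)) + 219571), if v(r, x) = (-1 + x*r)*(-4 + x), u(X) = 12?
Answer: √380887 ≈ 617.16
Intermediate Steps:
v(r, x) = (-1 + r*x)*(-4 + x)
√((v(-15, p)*(-141) + u(9)) + 219571) = √(((4 - 1*(-7) - 15*(-7)² - 4*(-15)*(-7))*(-141) + 12) + 219571) = √(((4 + 7 - 15*49 - 420)*(-141) + 12) + 219571) = √(((4 + 7 - 735 - 420)*(-141) + 12) + 219571) = √((-1144*(-141) + 12) + 219571) = √((161304 + 12) + 219571) = √(161316 + 219571) = √380887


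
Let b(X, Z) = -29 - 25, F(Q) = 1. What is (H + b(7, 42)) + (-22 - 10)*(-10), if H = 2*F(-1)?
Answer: 268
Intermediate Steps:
b(X, Z) = -54
H = 2 (H = 2*1 = 2)
(H + b(7, 42)) + (-22 - 10)*(-10) = (2 - 54) + (-22 - 10)*(-10) = -52 - 32*(-10) = -52 + 320 = 268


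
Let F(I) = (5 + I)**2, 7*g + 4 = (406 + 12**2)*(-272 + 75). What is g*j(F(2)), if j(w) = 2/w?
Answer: -216708/343 ≈ -631.80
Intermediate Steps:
g = -108354/7 (g = -4/7 + ((406 + 12**2)*(-272 + 75))/7 = -4/7 + ((406 + 144)*(-197))/7 = -4/7 + (550*(-197))/7 = -4/7 + (1/7)*(-108350) = -4/7 - 108350/7 = -108354/7 ≈ -15479.)
g*j(F(2)) = -216708/(7*((5 + 2)**2)) = -216708/(7*(7**2)) = -216708/(7*49) = -108354/7*2/49 = -216708/343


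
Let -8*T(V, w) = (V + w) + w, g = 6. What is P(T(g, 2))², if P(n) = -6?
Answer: 36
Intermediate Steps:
T(V, w) = -w/4 - V/8 (T(V, w) = -((V + w) + w)/8 = -(V + 2*w)/8 = -w/4 - V/8)
P(T(g, 2))² = (-6)² = 36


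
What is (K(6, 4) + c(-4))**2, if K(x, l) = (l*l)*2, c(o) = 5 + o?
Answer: 1089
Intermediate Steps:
K(x, l) = 2*l**2 (K(x, l) = l**2*2 = 2*l**2)
(K(6, 4) + c(-4))**2 = (2*4**2 + (5 - 4))**2 = (2*16 + 1)**2 = (32 + 1)**2 = 33**2 = 1089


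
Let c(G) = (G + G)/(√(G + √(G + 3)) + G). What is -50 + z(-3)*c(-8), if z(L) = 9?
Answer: -50 + 144/(8 - √(-8 + I*√5)) ≈ -33.41 + 6.226*I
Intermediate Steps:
c(G) = 2*G/(G + √(G + √(3 + G))) (c(G) = (2*G)/(√(G + √(3 + G)) + G) = (2*G)/(G + √(G + √(3 + G))) = 2*G/(G + √(G + √(3 + G))))
-50 + z(-3)*c(-8) = -50 + 9*(2*(-8)/(-8 + √(-8 + √(3 - 8)))) = -50 + 9*(2*(-8)/(-8 + √(-8 + √(-5)))) = -50 + 9*(2*(-8)/(-8 + √(-8 + I*√5))) = -50 + 9*(-16/(-8 + √(-8 + I*√5))) = -50 - 144/(-8 + √(-8 + I*√5))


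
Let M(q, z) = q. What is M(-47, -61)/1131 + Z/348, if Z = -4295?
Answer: -56023/4524 ≈ -12.384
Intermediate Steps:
M(-47, -61)/1131 + Z/348 = -47/1131 - 4295/348 = -56023/4524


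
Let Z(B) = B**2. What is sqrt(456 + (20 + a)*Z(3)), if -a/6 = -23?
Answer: sqrt(1878) ≈ 43.336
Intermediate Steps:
a = 138 (a = -6*(-23) = 138)
sqrt(456 + (20 + a)*Z(3)) = sqrt(456 + (20 + 138)*3**2) = sqrt(456 + 158*9) = sqrt(456 + 1422) = sqrt(1878)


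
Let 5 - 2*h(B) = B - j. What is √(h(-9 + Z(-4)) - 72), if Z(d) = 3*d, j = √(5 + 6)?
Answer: √(-236 + 2*√11)/2 ≈ 7.5724*I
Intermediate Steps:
j = √11 ≈ 3.3166
h(B) = 5/2 + √11/2 - B/2 (h(B) = 5/2 - (B - √11)/2 = 5/2 + (√11/2 - B/2) = 5/2 + √11/2 - B/2)
√(h(-9 + Z(-4)) - 72) = √((5/2 + √11/2 - (-9 + 3*(-4))/2) - 72) = √((5/2 + √11/2 - (-9 - 12)/2) - 72) = √((5/2 + √11/2 - ½*(-21)) - 72) = √((5/2 + √11/2 + 21/2) - 72) = √((13 + √11/2) - 72) = √(-59 + √11/2)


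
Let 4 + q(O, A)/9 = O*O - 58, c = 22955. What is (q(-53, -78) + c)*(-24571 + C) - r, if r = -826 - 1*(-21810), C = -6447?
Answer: -1478897188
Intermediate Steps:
r = 20984 (r = -826 + 21810 = 20984)
q(O, A) = -558 + 9*O² (q(O, A) = -36 + 9*(O*O - 58) = -36 + 9*(O² - 58) = -36 + 9*(-58 + O²) = -36 + (-522 + 9*O²) = -558 + 9*O²)
(q(-53, -78) + c)*(-24571 + C) - r = ((-558 + 9*(-53)²) + 22955)*(-24571 - 6447) - 1*20984 = ((-558 + 9*2809) + 22955)*(-31018) - 20984 = ((-558 + 25281) + 22955)*(-31018) - 20984 = (24723 + 22955)*(-31018) - 20984 = 47678*(-31018) - 20984 = -1478876204 - 20984 = -1478897188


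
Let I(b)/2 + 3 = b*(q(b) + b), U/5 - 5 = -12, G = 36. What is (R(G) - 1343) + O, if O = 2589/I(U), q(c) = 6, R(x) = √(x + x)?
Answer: -2715643/2024 + 6*√2 ≈ -1333.2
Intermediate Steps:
U = -35 (U = 25 + 5*(-12) = 25 - 60 = -35)
R(x) = √2*√x (R(x) = √(2*x) = √2*√x)
I(b) = -6 + 2*b*(6 + b) (I(b) = -6 + 2*(b*(6 + b)) = -6 + 2*b*(6 + b))
O = 2589/2024 (O = 2589/(-6 + 2*(-35)² + 12*(-35)) = 2589/(-6 + 2*1225 - 420) = 2589/(-6 + 2450 - 420) = 2589/2024 ≈ 1.2792)
(R(G) - 1343) + O = (√2*√36 - 1343) + 2589/2024 = (√2*6 - 1343) + 2589/2024 = (6*√2 - 1343) + 2589/2024 = (-1343 + 6*√2) + 2589/2024 = -2715643/2024 + 6*√2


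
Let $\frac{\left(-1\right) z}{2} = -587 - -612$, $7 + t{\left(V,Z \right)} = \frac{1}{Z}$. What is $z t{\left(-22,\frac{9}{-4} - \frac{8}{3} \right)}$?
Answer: $\frac{21250}{59} \approx 360.17$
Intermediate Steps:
$t{\left(V,Z \right)} = -7 + \frac{1}{Z}$
$z = -50$ ($z = - 2 \left(-587 - -612\right) = - 2 \left(-587 + 612\right) = \left(-2\right) 25 = -50$)
$z t{\left(-22,\frac{9}{-4} - \frac{8}{3} \right)} = - 50 \left(-7 + \frac{1}{\frac{9}{-4} - \frac{8}{3}}\right) = - 50 \left(-7 + \frac{1}{9 \left(- \frac{1}{4}\right) - \frac{8}{3}}\right) = - 50 \left(-7 + \frac{1}{- \frac{9}{4} - \frac{8}{3}}\right) = - 50 \left(-7 + \frac{1}{- \frac{59}{12}}\right) = - 50 \left(-7 - \frac{12}{59}\right) = \left(-50\right) \left(- \frac{425}{59}\right) = \frac{21250}{59}$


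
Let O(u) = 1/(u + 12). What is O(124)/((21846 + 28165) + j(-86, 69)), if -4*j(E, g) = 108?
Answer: 1/6797824 ≈ 1.4711e-7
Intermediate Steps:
O(u) = 1/(12 + u)
j(E, g) = -27 (j(E, g) = -¼*108 = -27)
O(124)/((21846 + 28165) + j(-86, 69)) = 1/((12 + 124)*((21846 + 28165) - 27)) = 1/(136*(50011 - 27)) = (1/136)/49984 = (1/136)*(1/49984) = 1/6797824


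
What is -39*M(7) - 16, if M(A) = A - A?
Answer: -16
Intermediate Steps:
M(A) = 0
-39*M(7) - 16 = -39*0 - 16 = 0 - 16 = -16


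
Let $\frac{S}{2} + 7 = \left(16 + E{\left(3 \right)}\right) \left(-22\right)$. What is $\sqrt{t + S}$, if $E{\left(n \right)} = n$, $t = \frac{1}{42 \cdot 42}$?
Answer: $\frac{i \sqrt{1499399}}{42} \approx 29.155 i$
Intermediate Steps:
$t = \frac{1}{1764} \approx 0.00056689$
$S = -850$ ($S = -14 + 2 \left(16 + 3\right) \left(-22\right) = -14 + 2 \cdot 19 \left(-22\right) = -14 + 2 \left(-418\right) = -14 - 836 = -850$)
$\sqrt{t + S} = \sqrt{\frac{1}{1764} - 850} = \sqrt{- \frac{1499399}{1764}} = \frac{i \sqrt{1499399}}{42}$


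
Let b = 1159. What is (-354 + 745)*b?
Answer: 453169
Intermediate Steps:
(-354 + 745)*b = (-354 + 745)*1159 = 391*1159 = 453169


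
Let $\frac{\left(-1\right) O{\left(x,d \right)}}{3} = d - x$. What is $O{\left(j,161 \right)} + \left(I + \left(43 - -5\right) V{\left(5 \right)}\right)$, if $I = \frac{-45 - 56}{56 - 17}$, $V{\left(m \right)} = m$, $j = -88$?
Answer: $- \frac{19874}{39} \approx -509.59$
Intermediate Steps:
$I = - \frac{101}{39} \approx -2.5897$
$O{\left(x,d \right)} = - 3 d + 3 x$ ($O{\left(x,d \right)} = - 3 \left(d - x\right) = - 3 d + 3 x$)
$O{\left(j,161 \right)} + \left(I + \left(43 - -5\right) V{\left(5 \right)}\right) = \left(\left(-3\right) 161 + 3 \left(-88\right)\right) - \left(\frac{101}{39} - \left(43 - -5\right) 5\right) = \left(-483 - 264\right) - \left(\frac{101}{39} - \left(43 + 5\right) 5\right) = -747 + \left(- \frac{101}{39} + 48 \cdot 5\right) = -747 + \left(- \frac{101}{39} + 240\right) = -747 + \frac{9259}{39} = - \frac{19874}{39}$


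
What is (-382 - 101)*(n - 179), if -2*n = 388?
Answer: 180159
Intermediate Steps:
n = -194 (n = -½*388 = -194)
(-382 - 101)*(n - 179) = (-382 - 101)*(-194 - 179) = -483*(-373) = 180159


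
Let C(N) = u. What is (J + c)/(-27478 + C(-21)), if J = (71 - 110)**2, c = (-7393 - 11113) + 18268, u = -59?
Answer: -1283/27537 ≈ -0.046592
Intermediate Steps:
C(N) = -59
c = -238 (c = -18506 + 18268 = -238)
J = 1521 (J = (-39)**2 = 1521)
(J + c)/(-27478 + C(-21)) = (1521 - 238)/(-27478 - 59) = 1283/(-27537) = 1283*(-1/27537) = -1283/27537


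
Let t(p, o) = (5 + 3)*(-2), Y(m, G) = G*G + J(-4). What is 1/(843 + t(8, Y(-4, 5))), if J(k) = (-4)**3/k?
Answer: 1/827 ≈ 0.0012092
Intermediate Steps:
J(k) = -64/k
Y(m, G) = 16 + G**2 (Y(m, G) = G*G - 64/(-4) = G**2 - 64*(-1/4) = G**2 + 16 = 16 + G**2)
t(p, o) = -16 (t(p, o) = 8*(-2) = -16)
1/(843 + t(8, Y(-4, 5))) = 1/(843 - 16) = 1/827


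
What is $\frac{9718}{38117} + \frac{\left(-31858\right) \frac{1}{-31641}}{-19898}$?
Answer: $\frac{3058583365169}{11999090910153} \approx 0.2549$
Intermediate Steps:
$\frac{9718}{38117} + \frac{\left(-31858\right) \frac{1}{-31641}}{-19898} = 9718 \cdot \frac{1}{38117} + \left(-31858\right) \left(- \frac{1}{31641}\right) \left(- \frac{1}{19898}\right) = \frac{9718}{38117} + \frac{31858}{31641} \left(- \frac{1}{19898}\right) = \frac{9718}{38117} - \frac{15929}{314796309} = \frac{3058583365169}{11999090910153}$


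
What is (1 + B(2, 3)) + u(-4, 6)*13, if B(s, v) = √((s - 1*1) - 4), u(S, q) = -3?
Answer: -38 + I*√3 ≈ -38.0 + 1.732*I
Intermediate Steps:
B(s, v) = √(-5 + s) (B(s, v) = √((s - 1) - 4) = √((-1 + s) - 4) = √(-5 + s))
(1 + B(2, 3)) + u(-4, 6)*13 = (1 + √(-5 + 2)) - 3*13 = (1 + √(-3)) - 39 = (1 + I*√3) - 39 = -38 + I*√3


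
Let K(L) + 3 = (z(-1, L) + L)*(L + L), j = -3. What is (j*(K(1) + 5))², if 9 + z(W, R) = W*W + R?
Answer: 900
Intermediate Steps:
z(W, R) = -9 + R + W² (z(W, R) = -9 + (W*W + R) = -9 + (W² + R) = -9 + (R + W²) = -9 + R + W²)
K(L) = -3 + 2*L*(-8 + 2*L) (K(L) = -3 + ((-9 + L + (-1)²) + L)*(L + L) = -3 + ((-9 + L + 1) + L)*(2*L) = -3 + ((-8 + L) + L)*(2*L) = -3 + (-8 + 2*L)*(2*L) = -3 + 2*L*(-8 + 2*L))
(j*(K(1) + 5))² = (-3*((-3 - 16*1 + 4*1²) + 5))² = (-3*((-3 - 16 + 4*1) + 5))² = (-3*((-3 - 16 + 4) + 5))² = (-3*(-15 + 5))² = (-3*(-10))² = 30² = 900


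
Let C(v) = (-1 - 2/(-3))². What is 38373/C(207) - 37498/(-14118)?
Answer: 2437893812/7059 ≈ 3.4536e+5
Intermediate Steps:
C(v) = ⅑ (C(v) = (-1 - 2*(-⅓))² = (-1 + ⅔)² = (-⅓)² = ⅑)
38373/C(207) - 37498/(-14118) = 38373/(⅑) - 37498/(-14118) = 38373*9 - 37498*(-1/14118) = 345357 + 18749/7059 = 2437893812/7059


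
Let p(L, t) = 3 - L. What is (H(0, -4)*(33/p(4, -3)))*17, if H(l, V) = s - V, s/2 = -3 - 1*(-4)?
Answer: -3366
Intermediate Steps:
s = 2 (s = 2*(-3 - 1*(-4)) = 2*(-3 + 4) = 2*1 = 2)
H(l, V) = 2 - V
(H(0, -4)*(33/p(4, -3)))*17 = ((2 - 1*(-4))*(33/(3 - 1*4)))*17 = ((2 + 4)*(33/(3 - 4)))*17 = (6*(33/(-1)))*17 = (6*(33*(-1)))*17 = (6*(-33))*17 = -198*17 = -3366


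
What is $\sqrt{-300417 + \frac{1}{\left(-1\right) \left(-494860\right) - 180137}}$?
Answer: $\frac{i \sqrt{29756474104711270}}{314723} \approx 548.1 i$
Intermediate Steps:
$\sqrt{-300417 + \frac{1}{\left(-1\right) \left(-494860\right) - 180137}} = \sqrt{-300417 + \frac{1}{494860 - 180137}} = \sqrt{-300417 + \frac{1}{314723}} = \sqrt{- \frac{94548139490}{314723}} = \frac{i \sqrt{29756474104711270}}{314723}$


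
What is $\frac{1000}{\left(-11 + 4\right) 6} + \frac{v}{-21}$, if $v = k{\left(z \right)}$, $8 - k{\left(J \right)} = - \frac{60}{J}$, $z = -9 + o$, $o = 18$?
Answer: $- \frac{1544}{63} \approx -24.508$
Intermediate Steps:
$z = 9$ ($z = -9 + 18 = 9$)
$k{\left(J \right)} = 8 + \frac{60}{J}$ ($k{\left(J \right)} = 8 - - \frac{60}{J} = 8 + \frac{60}{J}$)
$v = \frac{44}{3}$ ($v = 8 + \frac{60}{9} = 8 + 60 \cdot \frac{1}{9} = 8 + \frac{20}{3} = \frac{44}{3} \approx 14.667$)
$\frac{1000}{\left(-11 + 4\right) 6} + \frac{v}{-21} = \frac{1000}{\left(-11 + 4\right) 6} + \frac{44}{3 \left(-21\right)} = \frac{1000}{\left(-7\right) 6} + \frac{44}{3} \left(- \frac{1}{21}\right) = \frac{1000}{-42} - \frac{44}{63} = 1000 \left(- \frac{1}{42}\right) - \frac{44}{63} = - \frac{500}{21} - \frac{44}{63} = - \frac{1544}{63}$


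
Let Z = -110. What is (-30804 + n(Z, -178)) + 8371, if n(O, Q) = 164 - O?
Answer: -22159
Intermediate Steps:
(-30804 + n(Z, -178)) + 8371 = (-30804 + (164 - 1*(-110))) + 8371 = (-30804 + (164 + 110)) + 8371 = (-30804 + 274) + 8371 = -30530 + 8371 = -22159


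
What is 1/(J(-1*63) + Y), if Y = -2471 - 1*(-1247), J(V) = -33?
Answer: -1/1257 ≈ -0.00079555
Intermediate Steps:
Y = -1224 (Y = -2471 + 1247 = -1224)
1/(J(-1*63) + Y) = 1/(-33 - 1224) = 1/(-1257) = -1/1257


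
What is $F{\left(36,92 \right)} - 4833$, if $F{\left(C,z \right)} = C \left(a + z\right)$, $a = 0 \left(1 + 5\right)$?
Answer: $-1521$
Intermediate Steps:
$a = 0$ ($a = 0 \cdot 6 = 0$)
$F{\left(C,z \right)} = C z$ ($F{\left(C,z \right)} = C \left(0 + z\right) = C z$)
$F{\left(36,92 \right)} - 4833 = 36 \cdot 92 - 4833 = 3312 - 4833 = -1521$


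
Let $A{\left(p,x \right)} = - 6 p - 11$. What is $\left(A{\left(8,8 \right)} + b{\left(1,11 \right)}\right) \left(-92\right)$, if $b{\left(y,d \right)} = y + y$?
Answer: $5244$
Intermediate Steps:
$b{\left(y,d \right)} = 2 y$
$A{\left(p,x \right)} = -11 - 6 p$
$\left(A{\left(8,8 \right)} + b{\left(1,11 \right)}\right) \left(-92\right) = \left(\left(-11 - 48\right) + 2 \cdot 1\right) \left(-92\right) = \left(\left(-11 - 48\right) + 2\right) \left(-92\right) = \left(-59 + 2\right) \left(-92\right) = \left(-57\right) \left(-92\right) = 5244$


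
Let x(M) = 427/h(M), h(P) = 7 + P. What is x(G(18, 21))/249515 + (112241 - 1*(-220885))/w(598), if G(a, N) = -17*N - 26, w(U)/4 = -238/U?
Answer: -333738408851879/1594899880 ≈ -2.0925e+5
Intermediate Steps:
w(U) = -952/U (w(U) = 4*(-238/U) = -952/U)
G(a, N) = -26 - 17*N
x(M) = 427/(7 + M)
x(G(18, 21))/249515 + (112241 - 1*(-220885))/w(598) = (427/(7 + (-26 - 17*21)))/249515 + (112241 - 1*(-220885))/((-952/598)) = (427/(7 + (-26 - 357)))*(1/249515) + (112241 + 220885)/((-952*1/598)) = (427/(7 - 383))*(1/249515) + 333126/(-476/299) = (427/(-376))*(1/249515) + 333126*(-299/476) = (427*(-1/376))*(1/249515) - 49802337/238 = -427/376*1/249515 - 49802337/238 = -61/13402520 - 49802337/238 = -333738408851879/1594899880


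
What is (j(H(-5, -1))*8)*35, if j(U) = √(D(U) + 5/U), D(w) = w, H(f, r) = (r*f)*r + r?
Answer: 140*I*√246/3 ≈ 731.94*I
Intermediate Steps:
H(f, r) = r + f*r² (H(f, r) = (f*r)*r + r = f*r² + r = r + f*r²)
j(U) = √(U + 5/U)
(j(H(-5, -1))*8)*35 = (√(-(1 - 5*(-1)) + 5/((-(1 - 5*(-1)))))*8)*35 = (√(-(1 + 5) + 5/((-(1 + 5))))*8)*35 = (√(-1*6 + 5/((-1*6)))*8)*35 = (√(-6 + 5/(-6))*8)*35 = (√(-6 + 5*(-⅙))*8)*35 = (√(-6 - ⅚)*8)*35 = (√(-41/6)*8)*35 = ((I*√246/6)*8)*35 = (4*I*√246/3)*35 = 140*I*√246/3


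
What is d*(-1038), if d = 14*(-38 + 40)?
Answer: -29064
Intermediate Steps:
d = 28 (d = 14*2 = 28)
d*(-1038) = 28*(-1038) = -29064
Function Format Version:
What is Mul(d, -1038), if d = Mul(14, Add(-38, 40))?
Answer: -29064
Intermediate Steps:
d = 28 (d = Mul(14, 2) = 28)
Mul(d, -1038) = Mul(28, -1038) = -29064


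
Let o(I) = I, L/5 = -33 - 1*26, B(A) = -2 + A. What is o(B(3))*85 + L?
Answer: -210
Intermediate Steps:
L = -295 (L = 5*(-33 - 1*26) = 5*(-33 - 26) = 5*(-59) = -295)
o(B(3))*85 + L = (-2 + 3)*85 - 295 = 1*85 - 295 = 85 - 295 = -210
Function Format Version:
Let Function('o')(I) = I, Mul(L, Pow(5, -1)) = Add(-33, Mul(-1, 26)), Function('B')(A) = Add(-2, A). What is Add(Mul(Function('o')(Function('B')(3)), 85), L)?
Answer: -210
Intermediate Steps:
L = -295 (L = Mul(5, Add(-33, Mul(-1, 26))) = Mul(5, Add(-33, -26)) = Mul(5, -59) = -295)
Add(Mul(Function('o')(Function('B')(3)), 85), L) = Add(Mul(Add(-2, 3), 85), -295) = Add(Mul(1, 85), -295) = Add(85, -295) = -210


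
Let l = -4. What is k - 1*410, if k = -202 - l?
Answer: -608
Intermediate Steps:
k = -198 (k = -202 - 1*(-4) = -202 + 4 = -198)
k - 1*410 = -198 - 1*410 = -198 - 410 = -608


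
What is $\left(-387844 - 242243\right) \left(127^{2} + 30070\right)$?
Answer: $-29109389313$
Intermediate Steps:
$\left(-387844 - 242243\right) \left(127^{2} + 30070\right) = - 630087 \left(16129 + 30070\right) = \left(-630087\right) 46199 = -29109389313$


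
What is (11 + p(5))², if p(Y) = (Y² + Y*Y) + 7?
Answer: 4624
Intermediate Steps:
p(Y) = 7 + 2*Y² (p(Y) = (Y² + Y²) + 7 = 2*Y² + 7 = 7 + 2*Y²)
(11 + p(5))² = (11 + (7 + 2*5²))² = (11 + (7 + 2*25))² = (11 + (7 + 50))² = (11 + 57)² = 68² = 4624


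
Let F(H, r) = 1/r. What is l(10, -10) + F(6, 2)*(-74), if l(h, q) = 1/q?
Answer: -371/10 ≈ -37.100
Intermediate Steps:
l(h, q) = 1/q
l(10, -10) + F(6, 2)*(-74) = 1/(-10) - 74/2 = -⅒ + (½)*(-74) = -⅒ - 37 = -371/10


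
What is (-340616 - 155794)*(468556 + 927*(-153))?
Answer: -162189557250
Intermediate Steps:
(-340616 - 155794)*(468556 + 927*(-153)) = -496410*(468556 - 141831) = -496410*326725 = -162189557250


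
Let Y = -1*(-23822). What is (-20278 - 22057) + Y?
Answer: -18513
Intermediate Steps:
Y = 23822
(-20278 - 22057) + Y = (-20278 - 22057) + 23822 = -42335 + 23822 = -18513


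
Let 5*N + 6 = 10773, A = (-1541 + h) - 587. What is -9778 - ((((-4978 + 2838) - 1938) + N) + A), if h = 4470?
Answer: -50977/5 ≈ -10195.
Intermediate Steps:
A = 2342 (A = (-1541 + 4470) - 587 = 2929 - 587 = 2342)
N = 10767/5 (N = -6/5 + (⅕)*10773 = -6/5 + 10773/5 = 10767/5 ≈ 2153.4)
-9778 - ((((-4978 + 2838) - 1938) + N) + A) = -9778 - ((((-4978 + 2838) - 1938) + 10767/5) + 2342) = -9778 - (((-2140 - 1938) + 10767/5) + 2342) = -9778 - ((-4078 + 10767/5) + 2342) = -9778 - (-9623/5 + 2342) = -9778 - 1*2087/5 = -9778 - 2087/5 = -50977/5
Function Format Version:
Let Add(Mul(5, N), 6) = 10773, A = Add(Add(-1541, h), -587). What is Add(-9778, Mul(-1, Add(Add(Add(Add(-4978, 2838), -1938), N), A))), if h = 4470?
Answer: Rational(-50977, 5) ≈ -10195.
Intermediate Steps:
A = 2342 (A = Add(Add(-1541, 4470), -587) = Add(2929, -587) = 2342)
N = Rational(10767, 5) (N = Add(Rational(-6, 5), Mul(Rational(1, 5), 10773)) = Add(Rational(-6, 5), Rational(10773, 5)) = Rational(10767, 5) ≈ 2153.4)
Add(-9778, Mul(-1, Add(Add(Add(Add(-4978, 2838), -1938), N), A))) = Add(-9778, Mul(-1, Add(Add(Add(Add(-4978, 2838), -1938), Rational(10767, 5)), 2342))) = Add(-9778, Mul(-1, Add(Add(Add(-2140, -1938), Rational(10767, 5)), 2342))) = Add(-9778, Mul(-1, Add(Add(-4078, Rational(10767, 5)), 2342))) = Add(-9778, Mul(-1, Add(Rational(-9623, 5), 2342))) = Add(-9778, Mul(-1, Rational(2087, 5))) = Add(-9778, Rational(-2087, 5)) = Rational(-50977, 5)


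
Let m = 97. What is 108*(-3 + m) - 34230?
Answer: -24078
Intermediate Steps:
108*(-3 + m) - 34230 = 108*(-3 + 97) - 34230 = 108*94 - 34230 = 10152 - 34230 = -24078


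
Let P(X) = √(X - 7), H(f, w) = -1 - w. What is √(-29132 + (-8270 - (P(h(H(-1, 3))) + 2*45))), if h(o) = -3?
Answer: √(-37492 - I*√10) ≈ 0.0082 - 193.63*I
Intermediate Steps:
P(X) = √(-7 + X)
√(-29132 + (-8270 - (P(h(H(-1, 3))) + 2*45))) = √(-29132 + (-8270 - (√(-7 - 3) + 2*45))) = √(-29132 + (-8270 - (√(-10) + 90))) = √(-29132 + (-8270 - (I*√10 + 90))) = √(-29132 + (-8270 - (90 + I*√10))) = √(-29132 + (-8270 + (-90 - I*√10))) = √(-29132 + (-8360 - I*√10)) = √(-37492 - I*√10)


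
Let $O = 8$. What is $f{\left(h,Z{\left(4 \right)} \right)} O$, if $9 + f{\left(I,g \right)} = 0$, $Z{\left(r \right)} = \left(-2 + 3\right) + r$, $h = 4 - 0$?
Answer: $-72$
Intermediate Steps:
$h = 4$ ($h = 4 + 0 = 4$)
$Z{\left(r \right)} = 1 + r$
$f{\left(I,g \right)} = -9$ ($f{\left(I,g \right)} = -9 + 0 = -9$)
$f{\left(h,Z{\left(4 \right)} \right)} O = \left(-9\right) 8 = -72$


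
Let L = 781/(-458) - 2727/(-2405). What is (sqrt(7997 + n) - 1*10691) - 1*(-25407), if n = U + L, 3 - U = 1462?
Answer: 14716 + sqrt(7931732868398690)/1101490 ≈ 14797.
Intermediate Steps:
U = -1459 (U = 3 - 1*1462 = 3 - 1462 = -1459)
L = -629339/1101490 (L = 781*(-1/458) - 2727*(-1/2405) = -781/458 + 2727/2405 = -629339/1101490 ≈ -0.57135)
n = -1607703249/1101490 (n = -1459 - 629339/1101490 = -1607703249/1101490 ≈ -1459.6)
(sqrt(7997 + n) - 1*10691) - 1*(-25407) = (sqrt(7997 - 1607703249/1101490) - 1*10691) - 1*(-25407) = (sqrt(7200912281/1101490) - 10691) + 25407 = (sqrt(7931732868398690)/1101490 - 10691) + 25407 = (-10691 + sqrt(7931732868398690)/1101490) + 25407 = 14716 + sqrt(7931732868398690)/1101490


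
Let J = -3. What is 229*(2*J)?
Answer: -1374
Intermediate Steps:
229*(2*J) = 229*(2*(-3)) = 229*(-6) = -1374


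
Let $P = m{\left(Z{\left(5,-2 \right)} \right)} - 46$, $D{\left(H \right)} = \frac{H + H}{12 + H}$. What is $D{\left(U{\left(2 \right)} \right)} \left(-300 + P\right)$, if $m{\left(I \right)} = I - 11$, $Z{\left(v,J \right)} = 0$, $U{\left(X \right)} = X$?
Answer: $-102$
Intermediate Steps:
$D{\left(H \right)} = \frac{2 H}{12 + H}$
$m{\left(I \right)} = -11 + I$
$P = -57$ ($P = \left(-11 + 0\right) - 46 = -11 - 46 = -57$)
$D{\left(U{\left(2 \right)} \right)} \left(-300 + P\right) = 2 \cdot 2 \frac{1}{12 + 2} \left(-300 - 57\right) = 2 \cdot 2 \cdot \frac{1}{14} \left(-357\right) = \frac{2}{7} \left(-357\right) = -102$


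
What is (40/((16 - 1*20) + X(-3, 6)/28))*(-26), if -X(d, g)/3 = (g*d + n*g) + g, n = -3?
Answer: 14560/11 ≈ 1323.6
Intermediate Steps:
X(d, g) = 6*g - 3*d*g (X(d, g) = -3*((g*d - 3*g) + g) = -3*((d*g - 3*g) + g) = -3*((-3*g + d*g) + g) = -3*(-2*g + d*g) = 6*g - 3*d*g)
(40/((16 - 1*20) + X(-3, 6)/28))*(-26) = (40/((16 - 1*20) + (3*6*(2 - 1*(-3)))/28))*(-26) = (40/((16 - 20) + (3*6*(2 + 3))*(1/28)))*(-26) = (40/(-4 + (3*6*5)*(1/28)))*(-26) = (40/(-4 + 90*(1/28)))*(-26) = (40/(-4 + 45/14))*(-26) = (40/(-11/14))*(-26) = (40*(-14/11))*(-26) = -560/11*(-26) = 14560/11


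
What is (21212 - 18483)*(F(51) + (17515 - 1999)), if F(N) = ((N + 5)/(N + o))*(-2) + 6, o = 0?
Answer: 2160030790/51 ≈ 4.2354e+7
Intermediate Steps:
F(N) = 6 - 2*(5 + N)/N (F(N) = ((N + 5)/(N + 0))*(-2) + 6 = ((5 + N)/N)*(-2) + 6 = -2*(5 + N)/N + 6 = 6 - 2*(5 + N)/N)
(21212 - 18483)*(F(51) + (17515 - 1999)) = (21212 - 18483)*((4 - 10/51) + (17515 - 1999)) = 2729*((4 - 10*1/51) + 15516) = 2729*((4 - 10/51) + 15516) = 2729*(194/51 + 15516) = 2729*(791510/51) = 2160030790/51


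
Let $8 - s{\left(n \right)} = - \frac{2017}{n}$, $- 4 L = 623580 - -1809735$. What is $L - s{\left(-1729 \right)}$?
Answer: $- \frac{4207248895}{6916} \approx -6.0834 \cdot 10^{5}$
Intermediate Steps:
$L = - \frac{2433315}{4}$ ($L = - \frac{623580 - -1809735}{4} = - \frac{623580 + 1809735}{4} = \left(- \frac{1}{4}\right) 2433315 = - \frac{2433315}{4} \approx -6.0833 \cdot 10^{5}$)
$s{\left(n \right)} = 8 + \frac{2017}{n}$ ($s{\left(n \right)} = 8 - - \frac{2017}{n} = 8 + \frac{2017}{n}$)
$L - s{\left(-1729 \right)} = - \frac{2433315}{4} - \left(8 + \frac{2017}{-1729}\right) = - \frac{2433315}{4} - \left(8 + 2017 \left(- \frac{1}{1729}\right)\right) = - \frac{2433315}{4} - \left(8 - \frac{2017}{1729}\right) = - \frac{2433315}{4} - \frac{11815}{1729} = - \frac{4207248895}{6916}$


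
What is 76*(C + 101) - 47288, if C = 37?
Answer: -36800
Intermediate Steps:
76*(C + 101) - 47288 = 76*(37 + 101) - 47288 = 76*138 - 47288 = 10488 - 47288 = -36800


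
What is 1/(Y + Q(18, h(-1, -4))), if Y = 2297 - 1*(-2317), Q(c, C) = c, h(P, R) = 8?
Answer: 1/4632 ≈ 0.00021589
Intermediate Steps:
Y = 4614 (Y = 2297 + 2317 = 4614)
1/(Y + Q(18, h(-1, -4))) = 1/(4614 + 18) = 1/4632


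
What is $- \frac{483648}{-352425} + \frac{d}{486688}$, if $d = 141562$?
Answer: $\frac{47545944279}{28586836400} \approx 1.6632$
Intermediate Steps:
$- \frac{483648}{-352425} + \frac{d}{486688} = - \frac{483648}{-352425} + \frac{141562}{486688} = \left(-483648\right) \left(- \frac{1}{352425}\right) + 141562 \cdot \frac{1}{486688} = \frac{161216}{117475} + \frac{70781}{243344} = \frac{47545944279}{28586836400}$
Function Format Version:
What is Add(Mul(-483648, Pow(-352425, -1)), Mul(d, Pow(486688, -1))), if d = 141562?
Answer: Rational(47545944279, 28586836400) ≈ 1.6632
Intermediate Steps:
Add(Mul(-483648, Pow(-352425, -1)), Mul(d, Pow(486688, -1))) = Add(Mul(-483648, Pow(-352425, -1)), Mul(141562, Pow(486688, -1))) = Add(Mul(-483648, Rational(-1, 352425)), Mul(141562, Rational(1, 486688))) = Add(Rational(161216, 117475), Rational(70781, 243344)) = Rational(47545944279, 28586836400)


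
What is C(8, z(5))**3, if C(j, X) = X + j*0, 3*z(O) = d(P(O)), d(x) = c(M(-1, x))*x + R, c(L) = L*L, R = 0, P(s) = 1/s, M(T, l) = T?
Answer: 1/3375 ≈ 0.00029630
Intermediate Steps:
c(L) = L**2
d(x) = x (d(x) = (-1)**2*x + 0 = 1*x + 0 = x + 0 = x)
z(O) = 1/(3*O)
C(j, X) = X (C(j, X) = X + 0 = X)
C(8, z(5))**3 = ((1/3)/5)**3 = ((1/3)*(1/5))**3 = (1/15)**3 = 1/3375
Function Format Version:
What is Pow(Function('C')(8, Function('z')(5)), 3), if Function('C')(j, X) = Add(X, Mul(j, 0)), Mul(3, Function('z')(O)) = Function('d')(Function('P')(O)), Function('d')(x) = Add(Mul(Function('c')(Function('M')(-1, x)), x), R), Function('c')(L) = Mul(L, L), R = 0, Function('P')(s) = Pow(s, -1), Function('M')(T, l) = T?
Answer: Rational(1, 3375) ≈ 0.00029630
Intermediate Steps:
Function('c')(L) = Pow(L, 2)
Function('d')(x) = x (Function('d')(x) = Add(Mul(Pow(-1, 2), x), 0) = Add(Mul(1, x), 0) = Add(x, 0) = x)
Function('z')(O) = Mul(Rational(1, 3), Pow(O, -1))
Function('C')(j, X) = X (Function('C')(j, X) = Add(X, 0) = X)
Pow(Function('C')(8, Function('z')(5)), 3) = Pow(Mul(Rational(1, 3), Pow(5, -1)), 3) = Pow(Mul(Rational(1, 3), Rational(1, 5)), 3) = Pow(Rational(1, 15), 3) = Rational(1, 3375)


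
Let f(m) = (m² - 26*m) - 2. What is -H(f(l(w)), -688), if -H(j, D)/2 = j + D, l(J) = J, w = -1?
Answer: -1326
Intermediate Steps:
f(m) = -2 + m² - 26*m
H(j, D) = -2*D - 2*j (H(j, D) = -2*(j + D) = -2*(D + j) = -2*D - 2*j)
-H(f(l(w)), -688) = -(-2*(-688) - 2*(-2 + (-1)² - 26*(-1))) = -(1376 - 2*(-2 + 1 + 26)) = -(1376 - 2*25) = -(1376 - 50) = -1*1326 = -1326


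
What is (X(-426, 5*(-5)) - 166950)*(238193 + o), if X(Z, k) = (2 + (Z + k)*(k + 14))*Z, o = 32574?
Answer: -617670431196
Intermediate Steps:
X(Z, k) = Z*(2 + (14 + k)*(Z + k)) (X(Z, k) = (2 + (Z + k)*(14 + k))*Z = (2 + (14 + k)*(Z + k))*Z = Z*(2 + (14 + k)*(Z + k)))
(X(-426, 5*(-5)) - 166950)*(238193 + o) = (-426*(2 + (5*(-5))**2 + 14*(-426) + 14*(5*(-5)) - 2130*(-5)) - 166950)*(238193 + 32574) = (-426*(2 + (-25)**2 - 5964 + 14*(-25) - 426*(-25)) - 166950)*270767 = (-426*(2 + 625 - 5964 - 350 + 10650) - 166950)*270767 = (-426*4963 - 166950)*270767 = (-2114238 - 166950)*270767 = -2281188*270767 = -617670431196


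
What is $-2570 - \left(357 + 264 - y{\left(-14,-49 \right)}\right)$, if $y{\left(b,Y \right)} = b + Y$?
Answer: $-3254$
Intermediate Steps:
$y{\left(b,Y \right)} = Y + b$
$-2570 - \left(357 + 264 - y{\left(-14,-49 \right)}\right) = -2570 - \left(420 + 264\right) = -2570 - 684 = -3254$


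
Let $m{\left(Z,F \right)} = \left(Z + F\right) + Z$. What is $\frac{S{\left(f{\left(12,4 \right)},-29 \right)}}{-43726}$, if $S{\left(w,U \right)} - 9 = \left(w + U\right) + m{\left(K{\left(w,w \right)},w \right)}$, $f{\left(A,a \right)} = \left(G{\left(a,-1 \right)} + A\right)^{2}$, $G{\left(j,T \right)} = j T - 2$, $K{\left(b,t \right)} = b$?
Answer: $- \frac{62}{21863} \approx -0.0028358$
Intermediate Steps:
$G{\left(j,T \right)} = -2 + T j$ ($G{\left(j,T \right)} = T j - 2 = -2 + T j$)
$m{\left(Z,F \right)} = F + 2 Z$ ($m{\left(Z,F \right)} = \left(F + Z\right) + Z = F + 2 Z$)
$f{\left(A,a \right)} = \left(-2 + A - a\right)^{2}$ ($f{\left(A,a \right)} = \left(\left(-2 - a\right) + A\right)^{2} = \left(-2 + A - a\right)^{2}$)
$S{\left(w,U \right)} = 9 + U + 4 w$ ($S{\left(w,U \right)} = 9 + \left(\left(w + U\right) + \left(w + 2 w\right)\right) = 9 + \left(\left(U + w\right) + 3 w\right) = 9 + \left(U + 4 w\right) = 9 + U + 4 w$)
$\frac{S{\left(f{\left(12,4 \right)},-29 \right)}}{-43726} = \frac{9 - 29 + 4 \left(2 + 4 - 12\right)^{2}}{-43726} = \left(9 - 29 + 4 \left(2 + 4 - 12\right)^{2}\right) \left(- \frac{1}{43726}\right) = \left(9 - 29 + 4 \left(-6\right)^{2}\right) \left(- \frac{1}{43726}\right) = \left(9 - 29 + 4 \cdot 36\right) \left(- \frac{1}{43726}\right) = \left(9 - 29 + 144\right) \left(- \frac{1}{43726}\right) = 124 \left(- \frac{1}{43726}\right) = - \frac{62}{21863}$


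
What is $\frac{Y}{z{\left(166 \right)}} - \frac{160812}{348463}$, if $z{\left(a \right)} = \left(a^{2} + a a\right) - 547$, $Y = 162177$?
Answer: $\frac{47737977171}{19013883595} \approx 2.5107$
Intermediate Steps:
$z{\left(a \right)} = -547 + 2 a^{2}$ ($z{\left(a \right)} = \left(a^{2} + a^{2}\right) - 547 = 2 a^{2} - 547 = -547 + 2 a^{2}$)
$\frac{Y}{z{\left(166 \right)}} - \frac{160812}{348463} = \frac{162177}{-547 + 2 \cdot 166^{2}} - \frac{160812}{348463} = \frac{162177}{-547 + 2 \cdot 27556} - \frac{160812}{348463} = \frac{162177}{-547 + 55112} - \frac{160812}{348463} = \frac{162177}{54565} - \frac{160812}{348463} = \frac{47737977171}{19013883595}$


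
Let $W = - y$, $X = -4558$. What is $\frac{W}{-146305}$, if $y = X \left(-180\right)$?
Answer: $\frac{164088}{29261} \approx 5.6077$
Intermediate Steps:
$y = 820440$ ($y = \left(-4558\right) \left(-180\right) = 820440$)
$W = -820440$ ($W = \left(-1\right) 820440 = -820440$)
$\frac{W}{-146305} = - \frac{820440}{-146305} = \left(-820440\right) \left(- \frac{1}{146305}\right) = \frac{164088}{29261}$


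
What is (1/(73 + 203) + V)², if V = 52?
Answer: 206008609/76176 ≈ 2704.4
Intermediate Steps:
(1/(73 + 203) + V)² = (1/(73 + 203) + 52)² = (1/276 + 52)² = (14353/276)² = 206008609/76176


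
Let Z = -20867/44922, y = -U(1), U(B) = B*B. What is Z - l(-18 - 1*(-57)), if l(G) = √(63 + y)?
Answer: -20867/44922 - √62 ≈ -8.3385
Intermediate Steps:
U(B) = B²
y = -1 (y = -1*1² = -1*1 = -1)
l(G) = √62 (l(G) = √(63 - 1) = √62)
Z = -20867/44922 (Z = -20867*1/44922 = -20867/44922 ≈ -0.46452)
Z - l(-18 - 1*(-57)) = -20867/44922 - √62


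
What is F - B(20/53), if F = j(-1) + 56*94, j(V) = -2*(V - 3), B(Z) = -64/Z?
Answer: 27208/5 ≈ 5441.6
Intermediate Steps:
j(V) = 6 - 2*V (j(V) = -2*(-3 + V) = 6 - 2*V)
F = 5272 (F = (6 - 2*(-1)) + 56*94 = (6 + 2) + 5264 = 8 + 5264 = 5272)
F - B(20/53) = 5272 - (-64)/(20/53) = 5272 - (-64)/(20*(1/53)) = 5272 - (-64)/20/53 = 5272 - (-64)*53/20 = 5272 - 1*(-848/5) = 5272 + 848/5 = 27208/5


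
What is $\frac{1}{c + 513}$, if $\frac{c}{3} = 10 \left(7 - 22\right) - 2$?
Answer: $\frac{1}{57} \approx 0.017544$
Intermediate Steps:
$c = -456$ ($c = 3 \left(10 \left(7 - 22\right) - 2\right) = 3 \left(10 \left(-15\right) - 2\right) = 3 \left(-150 - 2\right) = 3 \left(-152\right) = -456$)
$\frac{1}{c + 513} = \frac{1}{-456 + 513} = \frac{1}{57}$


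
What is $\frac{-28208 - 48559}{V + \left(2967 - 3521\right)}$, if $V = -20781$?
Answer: $\frac{76767}{21335} \approx 3.5982$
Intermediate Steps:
$\frac{-28208 - 48559}{V + \left(2967 - 3521\right)} = \frac{-28208 - 48559}{-20781 + \left(2967 - 3521\right)} = - \frac{76767}{-20781 - 554} = - \frac{76767}{-21335} = \left(-76767\right) \left(- \frac{1}{21335}\right) = \frac{76767}{21335}$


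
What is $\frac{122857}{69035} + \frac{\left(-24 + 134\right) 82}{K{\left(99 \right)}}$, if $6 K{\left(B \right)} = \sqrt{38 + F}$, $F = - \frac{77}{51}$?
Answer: $\frac{122857}{69035} + \frac{54120 \sqrt{94911}}{1861} \approx 8961.0$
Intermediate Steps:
$F = - \frac{77}{51}$ ($F = \left(-77\right) \frac{1}{51} = - \frac{77}{51} \approx -1.5098$)
$K{\left(B \right)} = \frac{\sqrt{94911}}{306}$ ($K{\left(B \right)} = \frac{\sqrt{38 - \frac{77}{51}}}{6} = \frac{\sqrt{\frac{1861}{51}}}{6} = \frac{\frac{1}{51} \sqrt{94911}}{6} = \frac{\sqrt{94911}}{306}$)
$\frac{122857}{69035} + \frac{\left(-24 + 134\right) 82}{K{\left(99 \right)}} = \frac{122857}{69035} + \frac{\left(-24 + 134\right) 82}{\frac{1}{306} \sqrt{94911}} = 122857 \cdot \frac{1}{69035} + 110 \cdot 82 \frac{6 \sqrt{94911}}{1861} = \frac{122857}{69035} + 9020 \frac{6 \sqrt{94911}}{1861} = \frac{122857}{69035} + \frac{54120 \sqrt{94911}}{1861}$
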